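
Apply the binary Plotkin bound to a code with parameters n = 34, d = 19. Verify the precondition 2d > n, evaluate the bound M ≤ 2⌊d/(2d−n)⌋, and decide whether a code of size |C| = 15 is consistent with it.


Plotkin bound M ≤ 8; given |C| = 15 > bound (violated).

Check applicability: 2d = 38, n = 34.
2d − n = 4 > 0, so Plotkin applies.
Compute d/(2d−n) = 19/4 ≈ 4.7500.
⌊d/(2d−n)⌋ = 4.
Plotkin bound: M ≤ 2·4 = 8.
Given |C| = 15, check: VIOLATED.
This |C| is above the Plotkin bound, so no binary code with n = 34, d = 19 and 15 codewords exists.


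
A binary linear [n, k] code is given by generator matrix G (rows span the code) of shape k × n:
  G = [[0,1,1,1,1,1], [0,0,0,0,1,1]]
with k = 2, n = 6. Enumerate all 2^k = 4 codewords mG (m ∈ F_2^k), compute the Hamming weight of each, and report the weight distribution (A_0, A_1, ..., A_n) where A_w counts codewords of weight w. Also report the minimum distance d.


Weight distribution: A_0 = 1, A_2 = 1, A_3 = 1, A_5 = 1. Minimum distance d = 2.

Enumerate all 2^2 = 4 messages m ∈ F_2^2.
For each, compute codeword c = mG in F_2^6, then tally its weight.
  m = 00 → c = 000000, weight = 0.
  m = 10 → c = 011111, weight = 5.
  m = 01 → c = 000011, weight = 2.
  m = 11 → c = 011100, weight = 3.
Tally weights:
  weight 0: 1 codewords.
  weight 2: 1 codewords.
  weight 3: 1 codewords.
  weight 5: 1 codewords.
Minimum distance d = smallest w > 0 with A_w > 0 = 2.
Sanity: Σ A_w = 4 = 2^2 = 4 ✓.


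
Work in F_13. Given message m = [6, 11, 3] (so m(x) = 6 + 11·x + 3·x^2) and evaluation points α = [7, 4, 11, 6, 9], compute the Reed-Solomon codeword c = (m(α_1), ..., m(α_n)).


c = [9, 7, 9, 11, 10]

Message polynomial: m(x) = 6 + 11·x + 3·x^2 (mod 13).
For each evaluation point α_i, compute m(α_i) mod 13:
  α_1 = 7: Horner steps 3 → 6 → 9, so m(7) = 9.
  α_2 = 4: Horner steps 3 → 10 → 7, so m(4) = 7.
  α_3 = 11: Horner steps 3 → 5 → 9, so m(11) = 9.
  α_4 = 6: Horner steps 3 → 3 → 11, so m(6) = 11.
  α_5 = 9: Horner steps 3 → 12 → 10, so m(9) = 10.
Codeword c = [9, 7, 9, 11, 10] ∈ F_13^5.


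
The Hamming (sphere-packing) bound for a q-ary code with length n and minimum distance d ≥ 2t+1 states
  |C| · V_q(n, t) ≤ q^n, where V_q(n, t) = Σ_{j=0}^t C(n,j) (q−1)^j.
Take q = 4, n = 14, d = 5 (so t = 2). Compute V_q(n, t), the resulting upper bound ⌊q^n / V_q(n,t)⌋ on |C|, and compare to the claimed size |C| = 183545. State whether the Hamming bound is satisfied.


V_q(n, t) = 862, q^n = 268435456, Hamming bound = 311410, |C| = 183545 ≤ bound (satisfied).

Step 1: Compute V_q(n, t) = Σ_{j=0}^2 C(n, j) (q−1)^j.
  j = 0: C(14,0)·(3)^0 = 1·1 = 1.
  j = 1: C(14,1)·(3)^1 = 14·3 = 42.
  j = 2: C(14,2)·(3)^2 = 91·9 = 819.
  V_q(n, t) = 1 + 42 + 819 = 862.
Step 2: q^n = 4^14 = 268435456.
Step 3: Hamming bound ⌊q^n / V_q(n,t)⌋ = ⌊268435456/862⌋ = 311410.
Step 4: Compare |C| = 183545 to 311410: satisfied.
The claimed |C| lies below the Hamming bound.


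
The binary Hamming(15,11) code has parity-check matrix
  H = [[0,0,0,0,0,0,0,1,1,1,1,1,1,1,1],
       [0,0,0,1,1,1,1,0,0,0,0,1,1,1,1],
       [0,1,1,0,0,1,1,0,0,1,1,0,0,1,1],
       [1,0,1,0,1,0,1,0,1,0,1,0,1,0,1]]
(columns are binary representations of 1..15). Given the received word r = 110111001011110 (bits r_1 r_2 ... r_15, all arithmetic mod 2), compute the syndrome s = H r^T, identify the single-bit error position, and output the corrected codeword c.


s = (1, 0, 0, 1)^T, error position = 9, corrected codeword c = 110111000011110

Compute s = H r^T mod 2 one row at a time:
  s_1 = 0 + 1 + 0 + 1 + 1 + 1 + 1 + 0 = 5 ≡ 1 (mod 2).
  s_2 = 1 + 1 + 1 + 0 + 1 + 1 + 1 + 0 = 6 ≡ 0 (mod 2).
  s_3 = 1 + 0 + 1 + 0 + 0 + 1 + 1 + 0 = 4 ≡ 0 (mod 2).
  s_4 = 1 + 0 + 1 + 0 + 1 + 1 + 1 + 0 = 5 ≡ 1 (mod 2).
s = (1, 0, 0, 1)^T — this equals column 9 of H (binary 1001), so error is at position 9.
Correct: flip bit 9 of r = 110111001011110 to get c = 110111000011110.


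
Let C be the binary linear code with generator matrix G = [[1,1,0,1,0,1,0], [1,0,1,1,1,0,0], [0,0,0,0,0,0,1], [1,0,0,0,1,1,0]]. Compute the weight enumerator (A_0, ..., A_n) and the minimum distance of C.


Weight distribution: A_0 = 1, A_1 = 1, A_3 = 4, A_4 = 7, A_5 = 3. Minimum distance d = 1.

Enumerate all 2^4 = 16 messages m ∈ F_2^4.
For each, compute codeword c = mG in F_2^7, then tally its weight.
  m = 0000 → c = 0000000, weight = 0.
  m = 1000 → c = 1101010, weight = 4.
  m = 0100 → c = 1011100, weight = 4.
  m = 1100 → c = 0110110, weight = 4.
  m = 0010 → c = 0000001, weight = 1.
  m = 1010 → c = 1101011, weight = 5.
  m = 0110 → c = 1011101, weight = 5.
  m = 1110 → c = 0110111, weight = 5.
  m = 0001 → c = 1000110, weight = 3.
  m = 1001 → c = 0101100, weight = 3.
  m = 0101 → c = 0011010, weight = 3.
  m = 1101 → c = 1110000, weight = 3.
  m = 0011 → c = 1000111, weight = 4.
  m = 1011 → c = 0101101, weight = 4.
  m = 0111 → c = 0011011, weight = 4.
  m = 1111 → c = 1110001, weight = 4.
Tally weights:
  weight 0: 1 codewords.
  weight 1: 1 codewords.
  weight 3: 4 codewords.
  weight 4: 7 codewords.
  weight 5: 3 codewords.
Minimum distance d = smallest w > 0 with A_w > 0 = 1.
Sanity: Σ A_w = 16 = 2^4 = 16 ✓.


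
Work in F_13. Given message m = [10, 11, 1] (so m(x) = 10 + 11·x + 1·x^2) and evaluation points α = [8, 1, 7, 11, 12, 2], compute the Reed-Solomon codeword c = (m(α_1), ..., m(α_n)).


c = [6, 9, 6, 5, 0, 10]

Message polynomial: m(x) = 10 + 11·x + 1·x^2 (mod 13).
For each evaluation point α_i, compute m(α_i) mod 13:
  α_1 = 8: Horner steps 1 → 6 → 6, so m(8) = 6.
  α_2 = 1: Horner steps 1 → 12 → 9, so m(1) = 9.
  α_3 = 7: Horner steps 1 → 5 → 6, so m(7) = 6.
  α_4 = 11: Horner steps 1 → 9 → 5, so m(11) = 5.
  α_5 = 12: Horner steps 1 → 10 → 0, so m(12) = 0.
  α_6 = 2: Horner steps 1 → 0 → 10, so m(2) = 10.
Codeword c = [6, 9, 6, 5, 0, 10] ∈ F_13^6.


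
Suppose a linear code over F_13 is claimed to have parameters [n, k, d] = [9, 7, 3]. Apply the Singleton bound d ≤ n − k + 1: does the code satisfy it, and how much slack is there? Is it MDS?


Singleton RHS = n − k + 1 = 3, slack = 0, bound satisfied, MDS.

Singleton bound: d ≤ n − k + 1.
Here n = 9, k = 7, so n − k + 1 = 3.
Given d = 3, check d ≤ 3: YES.
Slack = (n − k + 1) − d = 0.
The code is MDS (slack = 0).
Description: the claimed parameters are [9, 7, 3]_13; such a code would be MDS (meets Singleton bound).


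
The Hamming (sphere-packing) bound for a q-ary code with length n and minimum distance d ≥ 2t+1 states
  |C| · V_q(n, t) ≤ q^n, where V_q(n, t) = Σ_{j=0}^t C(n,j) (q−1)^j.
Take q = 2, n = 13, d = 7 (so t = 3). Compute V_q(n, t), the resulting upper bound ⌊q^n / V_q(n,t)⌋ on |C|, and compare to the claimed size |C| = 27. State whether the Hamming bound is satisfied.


V_q(n, t) = 378, q^n = 8192, Hamming bound = 21, |C| = 27 > bound (violated).

Step 1: Compute V_q(n, t) = Σ_{j=0}^3 C(n, j) (q−1)^j.
  j = 0: C(13,0)·(1)^0 = 1·1 = 1.
  j = 1: C(13,1)·(1)^1 = 13·1 = 13.
  j = 2: C(13,2)·(1)^2 = 78·1 = 78.
  j = 3: C(13,3)·(1)^3 = 286·1 = 286.
  V_q(n, t) = 1 + 13 + 78 + 286 = 378.
Step 2: q^n = 2^13 = 8192.
Step 3: Hamming bound ⌊q^n / V_q(n,t)⌋ = ⌊8192/378⌋ = 21.
Step 4: Compare |C| = 27 to 21: violated.
The claimed |C| lies above the Hamming bound, so no 2-ary code of length 13 with d ≥ 7 can have 27 codewords.


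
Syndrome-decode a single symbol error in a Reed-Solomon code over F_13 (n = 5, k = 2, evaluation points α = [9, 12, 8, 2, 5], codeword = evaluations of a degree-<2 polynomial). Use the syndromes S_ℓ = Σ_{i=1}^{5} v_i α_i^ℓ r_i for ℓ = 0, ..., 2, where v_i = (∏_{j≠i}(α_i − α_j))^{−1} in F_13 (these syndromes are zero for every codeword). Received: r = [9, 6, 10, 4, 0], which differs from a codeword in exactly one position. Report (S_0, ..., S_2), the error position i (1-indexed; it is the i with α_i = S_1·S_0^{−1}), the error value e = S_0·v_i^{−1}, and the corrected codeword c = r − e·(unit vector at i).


S = (12, 11, 9), error at position 4, error magnitude e = 1, c = [9, 6, 10, 3, 0].

Step 1: column multipliers v_i = (∏_{j≠i}(α_i − α_j))^{−1} mod 13.
  i = 1 (α = 9): (9−12)(9−8)(9−2)(9−5) = (−3)·1·7·4 = −84 ≡ 7, so v_1 = 7^{−1} = 2 (mod 13).
  i = 2 (α = 12): (12−9)(12−8)(12−2)(12−5) = 3·4·10·7 = 840 ≡ 8, so v_2 = 8^{−1} = 5 (mod 13).
  i = 3 (α = 8): (8−9)(8−12)(8−2)(8−5) = (−1)·(−4)·6·3 = 72 ≡ 7, so v_3 = 7^{−1} = 2 (mod 13).
  i = 4 (α = 2): (2−9)(2−12)(2−8)(2−5) = (−7)·(−10)·(−6)·(−3) = 1260 ≡ 12, so v_4 = 12^{−1} = 12 (mod 13).
  i = 5 (α = 5): (5−9)(5−12)(5−8)(5−2) = (−4)·(−7)·(−3)·3 = −252 ≡ 8, so v_5 = 8^{−1} = 5 (mod 13).
  v = [2, 5, 2, 12, 5].
Step 2: syndromes of r = [9, 6, 10, 4, 0] (all sums mod 13).
  S_0 = Σ v_i r_i = 2·9 + 5·6 + 2·10 + 12·4 + 5·0 = 116 ≡ 12.
  S_1 = Σ v_i α_i r_i = 2·9·9 + 5·12·6 + 2·8·10 + 12·2·4 + 5·5·0 = 778 ≡ 11.
  α_i^2 mod 13 = [3, 1, 12, 4, 12].
  S_2 = Σ v_i α_i^2 r_i = 2·3·9 + 5·1·6 + 2·12·10 + 12·4·4 + 5·12·0 = 516 ≡ 9.
  S = (12, 11, 9) ≠ 0, so r is not a codeword (an error is present).
Step 3: locate the error. For a single error e at position i, S_ℓ = v_i·e·α_i^ℓ, so α_err = S_1/S_0.
  S_0^{−1} = 12^{−1} = 12 (mod 13), so α_err = 11·12 = 132 ≡ 2 = α_4. Error position i = 4.
  Consistency check: S_2/S_1 = 9·6 = 54 ≡ 2 = α_err ✓ (single-error assumption holds).
Step 4: error magnitude e = S_0/v_4 = S_0·∏_{j≠4}(α_4 − α_j) = 12·12 = 144 ≡ 1 (mod 13).
Step 5: correct position 4: c_4 = r_4 − e = 4 − 1 ≡ 3 (mod 13). Hence c = [9, 6, 10, 3, 0].
  Check: interpolating c through the α_i gives m(x) = 5 + 12·x (degree < 2) with m(α_i) = c_i for every i, so c is indeed a codeword.


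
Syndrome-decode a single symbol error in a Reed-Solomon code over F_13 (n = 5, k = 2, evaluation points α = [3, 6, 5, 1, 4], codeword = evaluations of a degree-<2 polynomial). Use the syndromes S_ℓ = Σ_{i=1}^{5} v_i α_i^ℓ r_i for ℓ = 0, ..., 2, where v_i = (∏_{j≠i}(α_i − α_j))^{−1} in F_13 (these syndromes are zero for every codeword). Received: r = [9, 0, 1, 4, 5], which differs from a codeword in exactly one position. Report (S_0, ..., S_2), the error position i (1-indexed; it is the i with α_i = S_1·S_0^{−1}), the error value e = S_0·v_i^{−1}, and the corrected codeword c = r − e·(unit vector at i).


S = (4, 11, 1), error at position 2, error magnitude e = 3, c = [9, 10, 1, 4, 5].

Step 1: column multipliers v_i = (∏_{j≠i}(α_i − α_j))^{−1} mod 13.
  i = 1 (α = 3): (3−6)(3−5)(3−1)(3−4) = (−3)·(−2)·2·(−1) = −12 ≡ 1, so v_1 = 1^{−1} = 1 (mod 13).
  i = 2 (α = 6): (6−3)(6−5)(6−1)(6−4) = 3·1·5·2 = 30 ≡ 4, so v_2 = 4^{−1} = 10 (mod 13).
  i = 3 (α = 5): (5−3)(5−6)(5−1)(5−4) = 2·(−1)·4·1 = −8 ≡ 5, so v_3 = 5^{−1} = 8 (mod 13).
  i = 4 (α = 1): (1−3)(1−6)(1−5)(1−4) = (−2)·(−5)·(−4)·(−3) = 120 ≡ 3, so v_4 = 3^{−1} = 9 (mod 13).
  i = 5 (α = 4): (4−3)(4−6)(4−5)(4−1) = 1·(−2)·(−1)·3 = 6 ≡ 6, so v_5 = 6^{−1} = 11 (mod 13).
  v = [1, 10, 8, 9, 11].
Step 2: syndromes of r = [9, 0, 1, 4, 5] (all sums mod 13).
  S_0 = Σ v_i r_i = 1·9 + 10·0 + 8·1 + 9·4 + 11·5 = 108 ≡ 4.
  S_1 = Σ v_i α_i r_i = 1·3·9 + 10·6·0 + 8·5·1 + 9·1·4 + 11·4·5 = 323 ≡ 11.
  α_i^2 mod 13 = [9, 10, 12, 1, 3].
  S_2 = Σ v_i α_i^2 r_i = 1·9·9 + 10·10·0 + 8·12·1 + 9·1·4 + 11·3·5 = 378 ≡ 1.
  S = (4, 11, 1) ≠ 0, so r is not a codeword (an error is present).
Step 3: locate the error. For a single error e at position i, S_ℓ = v_i·e·α_i^ℓ, so α_err = S_1/S_0.
  S_0^{−1} = 4^{−1} = 10 (mod 13), so α_err = 11·10 = 110 ≡ 6 = α_2. Error position i = 2.
  Consistency check: S_2/S_1 = 1·6 = 6 ≡ 6 = α_err ✓ (single-error assumption holds).
Step 4: error magnitude e = S_0/v_2 = S_0·∏_{j≠2}(α_2 − α_j) = 4·4 = 16 ≡ 3 (mod 13).
Step 5: correct position 2: c_2 = r_2 − e = 0 − 3 ≡ 10 (mod 13). Hence c = [9, 10, 1, 4, 5].
  Check: interpolating c through the α_i gives m(x) = 8 + 9·x (degree < 2) with m(α_i) = c_i for every i, so c is indeed a codeword.


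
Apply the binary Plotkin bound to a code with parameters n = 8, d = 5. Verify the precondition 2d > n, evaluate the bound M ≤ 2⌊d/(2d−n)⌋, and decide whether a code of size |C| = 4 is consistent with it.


Plotkin bound M ≤ 4; given |C| = 4 ≤ bound (satisfied).

Check applicability: 2d = 10, n = 8.
2d − n = 2 > 0, so Plotkin applies.
Compute d/(2d−n) = 5/2 ≈ 2.5000.
⌊d/(2d−n)⌋ = 2.
Plotkin bound: M ≤ 2·2 = 4.
Given |C| = 4, check: satisfied.
This |C| is at the Plotkin bound.


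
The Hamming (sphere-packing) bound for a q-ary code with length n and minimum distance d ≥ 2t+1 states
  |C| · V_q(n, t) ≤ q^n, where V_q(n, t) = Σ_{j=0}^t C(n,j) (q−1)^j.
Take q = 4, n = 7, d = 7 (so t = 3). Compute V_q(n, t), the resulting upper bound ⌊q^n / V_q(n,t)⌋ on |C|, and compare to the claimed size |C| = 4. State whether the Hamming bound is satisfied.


V_q(n, t) = 1156, q^n = 16384, Hamming bound = 14, |C| = 4 ≤ bound (satisfied).

Step 1: Compute V_q(n, t) = Σ_{j=0}^3 C(n, j) (q−1)^j.
  j = 0: C(7,0)·(3)^0 = 1·1 = 1.
  j = 1: C(7,1)·(3)^1 = 7·3 = 21.
  j = 2: C(7,2)·(3)^2 = 21·9 = 189.
  j = 3: C(7,3)·(3)^3 = 35·27 = 945.
  V_q(n, t) = 1 + 21 + 189 + 945 = 1156.
Step 2: q^n = 4^7 = 16384.
Step 3: Hamming bound ⌊q^n / V_q(n,t)⌋ = ⌊16384/1156⌋ = 14.
Step 4: Compare |C| = 4 to 14: satisfied.
The claimed |C| lies below the Hamming bound.


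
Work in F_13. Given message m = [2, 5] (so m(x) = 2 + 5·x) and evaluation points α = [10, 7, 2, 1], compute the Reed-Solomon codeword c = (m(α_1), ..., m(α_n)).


c = [0, 11, 12, 7]

Message polynomial: m(x) = 2 + 5·x (mod 13).
For each evaluation point α_i, compute m(α_i) mod 13:
  α_1 = 10: Horner steps 5 → 0, so m(10) = 0.
  α_2 = 7: Horner steps 5 → 11, so m(7) = 11.
  α_3 = 2: Horner steps 5 → 12, so m(2) = 12.
  α_4 = 1: Horner steps 5 → 7, so m(1) = 7.
Codeword c = [0, 11, 12, 7] ∈ F_13^4.


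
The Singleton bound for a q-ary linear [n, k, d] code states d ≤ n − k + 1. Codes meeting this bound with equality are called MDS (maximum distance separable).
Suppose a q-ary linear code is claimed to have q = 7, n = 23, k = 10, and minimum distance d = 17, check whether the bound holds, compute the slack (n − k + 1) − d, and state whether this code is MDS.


Singleton RHS = n − k + 1 = 14, slack = -3, bound violated (no such code; not MDS).

Singleton bound: d ≤ n − k + 1.
Here n = 23, k = 10, so n − k + 1 = 14.
Given d = 17, check d ≤ 14: NO.
Slack = (n − k + 1) − d = -3.
The slack is negative: d = 17 exceeds n − k + 1 = 14 by 3, so the Singleton bound is violated and no linear [23, 10, 17]_7 code can exist. In particular it is not MDS (MDS requires d = n − k + 1 exactly).
Description: the claimed parameters are [23, 10, 17]_7; such a code would be impossible (violates the Singleton bound).


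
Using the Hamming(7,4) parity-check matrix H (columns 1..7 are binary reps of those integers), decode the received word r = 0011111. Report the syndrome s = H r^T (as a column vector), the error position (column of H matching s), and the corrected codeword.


s = (0, 1, 1)^T, error position = 3, corrected codeword c = 0001111

Compute s = H r^T mod 2 one row at a time:
  s_1 = 1 + 1 + 1 + 1 = 4 ≡ 0 (mod 2).
  s_2 = 0 + 1 + 1 + 1 = 3 ≡ 1 (mod 2).
  s_3 = 0 + 1 + 1 + 1 = 3 ≡ 1 (mod 2).
s = (0, 1, 1)^T — this equals column 3 of H (binary 011), so error is at position 3.
Correct: flip bit 3 of r = 0011111 to get c = 0001111.


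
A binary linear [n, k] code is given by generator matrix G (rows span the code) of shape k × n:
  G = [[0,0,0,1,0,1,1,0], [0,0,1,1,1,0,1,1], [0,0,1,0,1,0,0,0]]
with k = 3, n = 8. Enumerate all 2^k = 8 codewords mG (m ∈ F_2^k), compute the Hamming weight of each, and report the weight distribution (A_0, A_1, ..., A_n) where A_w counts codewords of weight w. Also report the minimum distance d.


Weight distribution: A_0 = 1, A_2 = 2, A_3 = 2, A_4 = 1, A_5 = 2. Minimum distance d = 2.

Enumerate all 2^3 = 8 messages m ∈ F_2^3.
For each, compute codeword c = mG in F_2^8, then tally its weight.
  m = 000 → c = 00000000, weight = 0.
  m = 100 → c = 00010110, weight = 3.
  m = 010 → c = 00111011, weight = 5.
  m = 110 → c = 00101101, weight = 4.
  m = 001 → c = 00101000, weight = 2.
  m = 101 → c = 00111110, weight = 5.
  m = 011 → c = 00010011, weight = 3.
  m = 111 → c = 00000101, weight = 2.
Tally weights:
  weight 0: 1 codewords.
  weight 2: 2 codewords.
  weight 3: 2 codewords.
  weight 4: 1 codewords.
  weight 5: 2 codewords.
Minimum distance d = smallest w > 0 with A_w > 0 = 2.
Sanity: Σ A_w = 8 = 2^3 = 8 ✓.


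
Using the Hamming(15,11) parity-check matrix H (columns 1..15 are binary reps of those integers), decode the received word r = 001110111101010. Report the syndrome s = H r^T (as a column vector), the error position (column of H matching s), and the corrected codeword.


s = (1, 1, 0, 0)^T, error position = 12, corrected codeword c = 001110111100010

Compute s = H r^T mod 2 one row at a time:
  s_1 = 1 + 1 + 1 + 0 + 1 + 0 + 1 + 0 = 5 ≡ 1 (mod 2).
  s_2 = 1 + 1 + 0 + 1 + 1 + 0 + 1 + 0 = 5 ≡ 1 (mod 2).
  s_3 = 0 + 1 + 0 + 1 + 1 + 0 + 1 + 0 = 4 ≡ 0 (mod 2).
  s_4 = 0 + 1 + 1 + 1 + 1 + 0 + 0 + 0 = 4 ≡ 0 (mod 2).
s = (1, 1, 0, 0)^T — this equals column 12 of H (binary 1100), so error is at position 12.
Correct: flip bit 12 of r = 001110111101010 to get c = 001110111100010.


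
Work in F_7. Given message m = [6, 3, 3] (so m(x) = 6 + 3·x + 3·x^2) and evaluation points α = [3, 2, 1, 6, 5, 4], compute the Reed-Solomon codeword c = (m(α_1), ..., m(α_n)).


c = [0, 3, 5, 6, 5, 3]

Message polynomial: m(x) = 6 + 3·x + 3·x^2 (mod 7).
For each evaluation point α_i, compute m(α_i) mod 7:
  α_1 = 3: Horner steps 3 → 5 → 0, so m(3) = 0.
  α_2 = 2: Horner steps 3 → 2 → 3, so m(2) = 3.
  α_3 = 1: Horner steps 3 → 6 → 5, so m(1) = 5.
  α_4 = 6: Horner steps 3 → 0 → 6, so m(6) = 6.
  α_5 = 5: Horner steps 3 → 4 → 5, so m(5) = 5.
  α_6 = 4: Horner steps 3 → 1 → 3, so m(4) = 3.
Codeword c = [0, 3, 5, 6, 5, 3] ∈ F_7^6.


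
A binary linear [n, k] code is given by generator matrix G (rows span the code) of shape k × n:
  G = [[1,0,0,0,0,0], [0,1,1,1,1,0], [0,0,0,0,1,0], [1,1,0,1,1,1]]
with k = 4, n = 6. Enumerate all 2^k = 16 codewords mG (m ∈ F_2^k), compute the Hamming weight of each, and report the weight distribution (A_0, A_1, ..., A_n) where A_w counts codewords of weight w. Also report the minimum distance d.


Weight distribution: A_0 = 1, A_1 = 2, A_2 = 2, A_3 = 4, A_4 = 5, A_5 = 2. Minimum distance d = 1.

Enumerate all 2^4 = 16 messages m ∈ F_2^4.
For each, compute codeword c = mG in F_2^6, then tally its weight.
  m = 0000 → c = 000000, weight = 0.
  m = 1000 → c = 100000, weight = 1.
  m = 0100 → c = 011110, weight = 4.
  m = 1100 → c = 111110, weight = 5.
  m = 0010 → c = 000010, weight = 1.
  m = 1010 → c = 100010, weight = 2.
  m = 0110 → c = 011100, weight = 3.
  m = 1110 → c = 111100, weight = 4.
  m = 0001 → c = 110111, weight = 5.
  m = 1001 → c = 010111, weight = 4.
  m = 0101 → c = 101001, weight = 3.
  m = 1101 → c = 001001, weight = 2.
  m = 0011 → c = 110101, weight = 4.
  m = 1011 → c = 010101, weight = 3.
  m = 0111 → c = 101011, weight = 4.
  m = 1111 → c = 001011, weight = 3.
Tally weights:
  weight 0: 1 codewords.
  weight 1: 2 codewords.
  weight 2: 2 codewords.
  weight 3: 4 codewords.
  weight 4: 5 codewords.
  weight 5: 2 codewords.
Minimum distance d = smallest w > 0 with A_w > 0 = 1.
Sanity: Σ A_w = 16 = 2^4 = 16 ✓.


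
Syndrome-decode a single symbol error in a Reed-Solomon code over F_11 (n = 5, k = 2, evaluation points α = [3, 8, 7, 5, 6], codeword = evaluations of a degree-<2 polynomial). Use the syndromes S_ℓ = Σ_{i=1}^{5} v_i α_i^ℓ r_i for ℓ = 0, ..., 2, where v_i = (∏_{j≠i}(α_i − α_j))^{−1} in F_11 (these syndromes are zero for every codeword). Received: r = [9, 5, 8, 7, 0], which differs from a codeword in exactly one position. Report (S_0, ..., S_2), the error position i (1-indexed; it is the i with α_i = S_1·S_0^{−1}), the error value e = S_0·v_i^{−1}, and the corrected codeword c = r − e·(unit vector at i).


S = (7, 2, 10), error at position 4, error magnitude e = 4, c = [9, 5, 8, 3, 0].

Step 1: column multipliers v_i = (∏_{j≠i}(α_i − α_j))^{−1} mod 11.
  i = 1 (α = 3): (3−8)(3−7)(3−5)(3−6) = (−5)·(−4)·(−2)·(−3) = 120 ≡ 10, so v_1 = 10^{−1} = 10 (mod 11).
  i = 2 (α = 8): (8−3)(8−7)(8−5)(8−6) = 5·1·3·2 = 30 ≡ 8, so v_2 = 8^{−1} = 7 (mod 11).
  i = 3 (α = 7): (7−3)(7−8)(7−5)(7−6) = 4·(−1)·2·1 = −8 ≡ 3, so v_3 = 3^{−1} = 4 (mod 11).
  i = 4 (α = 5): (5−3)(5−8)(5−7)(5−6) = 2·(−3)·(−2)·(−1) = −12 ≡ 10, so v_4 = 10^{−1} = 10 (mod 11).
  i = 5 (α = 6): (6−3)(6−8)(6−7)(6−5) = 3·(−2)·(−1)·1 = 6 ≡ 6, so v_5 = 6^{−1} = 2 (mod 11).
  v = [10, 7, 4, 10, 2].
Step 2: syndromes of r = [9, 5, 8, 7, 0] (all sums mod 11).
  S_0 = Σ v_i r_i = 10·9 + 7·5 + 4·8 + 10·7 + 2·0 = 227 ≡ 7.
  S_1 = Σ v_i α_i r_i = 10·3·9 + 7·8·5 + 4·7·8 + 10·5·7 + 2·6·0 = 1124 ≡ 2.
  α_i^2 mod 11 = [9, 9, 5, 3, 3].
  S_2 = Σ v_i α_i^2 r_i = 10·9·9 + 7·9·5 + 4·5·8 + 10·3·7 + 2·3·0 = 1495 ≡ 10.
  S = (7, 2, 10) ≠ 0, so r is not a codeword (an error is present).
Step 3: locate the error. For a single error e at position i, S_ℓ = v_i·e·α_i^ℓ, so α_err = S_1/S_0.
  S_0^{−1} = 7^{−1} = 8 (mod 11), so α_err = 2·8 = 16 ≡ 5 = α_4. Error position i = 4.
  Consistency check: S_2/S_1 = 10·6 = 60 ≡ 5 = α_err ✓ (single-error assumption holds).
Step 4: error magnitude e = S_0/v_4 = S_0·∏_{j≠4}(α_4 − α_j) = 7·10 = 70 ≡ 4 (mod 11).
Step 5: correct position 4: c_4 = r_4 − e = 7 − 4 ≡ 3 (mod 11). Hence c = [9, 5, 8, 3, 0].
  Check: interpolating c through the α_i gives m(x) = 7 + 8·x (degree < 2) with m(α_i) = c_i for every i, so c is indeed a codeword.


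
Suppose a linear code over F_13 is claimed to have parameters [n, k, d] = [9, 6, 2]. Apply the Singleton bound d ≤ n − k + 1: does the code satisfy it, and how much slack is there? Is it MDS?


Singleton RHS = n − k + 1 = 4, slack = 2, bound satisfied, not MDS.

Singleton bound: d ≤ n − k + 1.
Here n = 9, k = 6, so n − k + 1 = 4.
Given d = 2, check d ≤ 4: YES.
Slack = (n − k + 1) − d = 2.
The code is NOT MDS (slack = 2 > 0).
Description: the claimed parameters are [9, 6, 2]_13; such a code would be non-MDS.


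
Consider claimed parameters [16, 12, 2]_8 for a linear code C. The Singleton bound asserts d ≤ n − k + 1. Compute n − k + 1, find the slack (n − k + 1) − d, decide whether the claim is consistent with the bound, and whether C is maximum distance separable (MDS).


Singleton RHS = n − k + 1 = 5, slack = 3, bound satisfied, not MDS.

Singleton bound: d ≤ n − k + 1.
Here n = 16, k = 12, so n − k + 1 = 5.
Given d = 2, check d ≤ 5: YES.
Slack = (n − k + 1) − d = 3.
The code is NOT MDS (slack = 3 > 0).
Description: the claimed parameters are [16, 12, 2]_8; such a code would be non-MDS.


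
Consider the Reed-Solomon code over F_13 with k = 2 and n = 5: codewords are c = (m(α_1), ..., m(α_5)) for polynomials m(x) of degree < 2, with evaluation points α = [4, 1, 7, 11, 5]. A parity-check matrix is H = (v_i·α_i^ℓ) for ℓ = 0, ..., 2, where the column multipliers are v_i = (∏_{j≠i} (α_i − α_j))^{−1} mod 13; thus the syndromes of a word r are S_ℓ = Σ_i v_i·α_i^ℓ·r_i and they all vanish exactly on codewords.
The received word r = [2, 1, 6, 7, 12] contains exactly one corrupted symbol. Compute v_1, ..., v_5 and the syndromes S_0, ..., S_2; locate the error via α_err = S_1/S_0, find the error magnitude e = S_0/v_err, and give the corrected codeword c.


S = (11, 11, 11), error at position 2, error magnitude e = 3, c = [2, 11, 6, 7, 12].

Step 1: column multipliers v_i = (∏_{j≠i}(α_i − α_j))^{−1} mod 13.
  i = 1 (α = 4): (4−1)(4−7)(4−11)(4−5) = 3·(−3)·(−7)·(−1) = −63 ≡ 2, so v_1 = 2^{−1} = 7 (mod 13).
  i = 2 (α = 1): (1−4)(1−7)(1−11)(1−5) = (−3)·(−6)·(−10)·(−4) = 720 ≡ 5, so v_2 = 5^{−1} = 8 (mod 13).
  i = 3 (α = 7): (7−4)(7−1)(7−11)(7−5) = 3·6·(−4)·2 = −144 ≡ 12, so v_3 = 12^{−1} = 12 (mod 13).
  i = 4 (α = 11): (11−4)(11−1)(11−7)(11−5) = 7·10·4·6 = 1680 ≡ 3, so v_4 = 3^{−1} = 9 (mod 13).
  i = 5 (α = 5): (5−4)(5−1)(5−7)(5−11) = 1·4·(−2)·(−6) = 48 ≡ 9, so v_5 = 9^{−1} = 3 (mod 13).
  v = [7, 8, 12, 9, 3].
Step 2: syndromes of r = [2, 1, 6, 7, 12] (all sums mod 13).
  S_0 = Σ v_i r_i = 7·2 + 8·1 + 12·6 + 9·7 + 3·12 = 193 ≡ 11.
  S_1 = Σ v_i α_i r_i = 7·4·2 + 8·1·1 + 12·7·6 + 9·11·7 + 3·5·12 = 1441 ≡ 11.
  α_i^2 mod 13 = [3, 1, 10, 4, 12].
  S_2 = Σ v_i α_i^2 r_i = 7·3·2 + 8·1·1 + 12·10·6 + 9·4·7 + 3·12·12 = 1454 ≡ 11.
  S = (11, 11, 11) ≠ 0, so r is not a codeword (an error is present).
Step 3: locate the error. For a single error e at position i, S_ℓ = v_i·e·α_i^ℓ, so α_err = S_1/S_0.
  S_0^{−1} = 11^{−1} = 6 (mod 13), so α_err = 11·6 = 66 ≡ 1 = α_2. Error position i = 2.
  Consistency check: S_2/S_1 = 11·6 = 66 ≡ 1 = α_err ✓ (single-error assumption holds).
Step 4: error magnitude e = S_0/v_2 = S_0·∏_{j≠2}(α_2 − α_j) = 11·5 = 55 ≡ 3 (mod 13).
Step 5: correct position 2: c_2 = r_2 − e = 1 − 3 ≡ 11 (mod 13). Hence c = [2, 11, 6, 7, 12].
  Check: interpolating c through the α_i gives m(x) = 1 + 10·x (degree < 2) with m(α_i) = c_i for every i, so c is indeed a codeword.


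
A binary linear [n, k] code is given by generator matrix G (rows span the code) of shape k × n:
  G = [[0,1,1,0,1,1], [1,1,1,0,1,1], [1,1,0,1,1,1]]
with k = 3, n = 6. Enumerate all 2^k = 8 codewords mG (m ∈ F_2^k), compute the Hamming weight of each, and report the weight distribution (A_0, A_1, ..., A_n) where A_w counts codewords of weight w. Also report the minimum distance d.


Weight distribution: A_0 = 1, A_1 = 1, A_2 = 1, A_3 = 1, A_4 = 2, A_5 = 2. Minimum distance d = 1.

Enumerate all 2^3 = 8 messages m ∈ F_2^3.
For each, compute codeword c = mG in F_2^6, then tally its weight.
  m = 000 → c = 000000, weight = 0.
  m = 100 → c = 011011, weight = 4.
  m = 010 → c = 111011, weight = 5.
  m = 110 → c = 100000, weight = 1.
  m = 001 → c = 110111, weight = 5.
  m = 101 → c = 101100, weight = 3.
  m = 011 → c = 001100, weight = 2.
  m = 111 → c = 010111, weight = 4.
Tally weights:
  weight 0: 1 codewords.
  weight 1: 1 codewords.
  weight 2: 1 codewords.
  weight 3: 1 codewords.
  weight 4: 2 codewords.
  weight 5: 2 codewords.
Minimum distance d = smallest w > 0 with A_w > 0 = 1.
Sanity: Σ A_w = 8 = 2^3 = 8 ✓.


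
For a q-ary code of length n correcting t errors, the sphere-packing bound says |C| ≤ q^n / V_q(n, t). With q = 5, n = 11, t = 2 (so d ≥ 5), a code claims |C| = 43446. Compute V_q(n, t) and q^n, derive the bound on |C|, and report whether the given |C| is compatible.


V_q(n, t) = 925, q^n = 48828125, Hamming bound = 52787, |C| = 43446 ≤ bound (satisfied).

Step 1: Compute V_q(n, t) = Σ_{j=0}^2 C(n, j) (q−1)^j.
  j = 0: C(11,0)·(4)^0 = 1·1 = 1.
  j = 1: C(11,1)·(4)^1 = 11·4 = 44.
  j = 2: C(11,2)·(4)^2 = 55·16 = 880.
  V_q(n, t) = 1 + 44 + 880 = 925.
Step 2: q^n = 5^11 = 48828125.
Step 3: Hamming bound ⌊q^n / V_q(n,t)⌋ = ⌊48828125/925⌋ = 52787.
Step 4: Compare |C| = 43446 to 52787: satisfied.
The claimed |C| lies below the Hamming bound.


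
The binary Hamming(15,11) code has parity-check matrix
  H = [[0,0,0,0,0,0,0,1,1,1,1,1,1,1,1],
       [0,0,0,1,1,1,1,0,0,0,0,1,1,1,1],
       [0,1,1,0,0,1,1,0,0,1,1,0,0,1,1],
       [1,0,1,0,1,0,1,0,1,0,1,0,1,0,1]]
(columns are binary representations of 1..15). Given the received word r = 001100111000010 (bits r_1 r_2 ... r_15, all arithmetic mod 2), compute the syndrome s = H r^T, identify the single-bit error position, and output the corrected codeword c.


s = (1, 1, 1, 1)^T, error position = 15, corrected codeword c = 001100111000011

Compute s = H r^T mod 2 one row at a time:
  s_1 = 1 + 1 + 0 + 0 + 0 + 0 + 1 + 0 = 3 ≡ 1 (mod 2).
  s_2 = 1 + 0 + 0 + 1 + 0 + 0 + 1 + 0 = 3 ≡ 1 (mod 2).
  s_3 = 0 + 1 + 0 + 1 + 0 + 0 + 1 + 0 = 3 ≡ 1 (mod 2).
  s_4 = 0 + 1 + 0 + 1 + 1 + 0 + 0 + 0 = 3 ≡ 1 (mod 2).
s = (1, 1, 1, 1)^T — this equals column 15 of H (binary 1111), so error is at position 15.
Correct: flip bit 15 of r = 001100111000010 to get c = 001100111000011.


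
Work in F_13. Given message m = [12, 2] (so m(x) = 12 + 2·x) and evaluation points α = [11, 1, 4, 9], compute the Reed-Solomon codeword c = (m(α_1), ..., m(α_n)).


c = [8, 1, 7, 4]

Message polynomial: m(x) = 12 + 2·x (mod 13).
For each evaluation point α_i, compute m(α_i) mod 13:
  α_1 = 11: Horner steps 2 → 8, so m(11) = 8.
  α_2 = 1: Horner steps 2 → 1, so m(1) = 1.
  α_3 = 4: Horner steps 2 → 7, so m(4) = 7.
  α_4 = 9: Horner steps 2 → 4, so m(9) = 4.
Codeword c = [8, 1, 7, 4] ∈ F_13^4.


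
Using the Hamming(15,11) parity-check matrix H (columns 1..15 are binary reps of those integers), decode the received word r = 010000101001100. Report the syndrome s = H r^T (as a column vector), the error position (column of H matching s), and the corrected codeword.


s = (1, 1, 0, 1)^T, error position = 13, corrected codeword c = 010000101001000

Compute s = H r^T mod 2 one row at a time:
  s_1 = 0 + 1 + 0 + 0 + 1 + 1 + 0 + 0 = 3 ≡ 1 (mod 2).
  s_2 = 0 + 0 + 0 + 1 + 1 + 1 + 0 + 0 = 3 ≡ 1 (mod 2).
  s_3 = 1 + 0 + 0 + 1 + 0 + 0 + 0 + 0 = 2 ≡ 0 (mod 2).
  s_4 = 0 + 0 + 0 + 1 + 1 + 0 + 1 + 0 = 3 ≡ 1 (mod 2).
s = (1, 1, 0, 1)^T — this equals column 13 of H (binary 1101), so error is at position 13.
Correct: flip bit 13 of r = 010000101001100 to get c = 010000101001000.


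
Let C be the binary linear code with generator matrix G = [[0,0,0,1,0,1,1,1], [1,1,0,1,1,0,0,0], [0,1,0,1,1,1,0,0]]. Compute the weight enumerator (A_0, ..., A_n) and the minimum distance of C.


Weight distribution: A_0 = 1, A_2 = 1, A_4 = 5, A_6 = 1. Minimum distance d = 2.

Enumerate all 2^3 = 8 messages m ∈ F_2^3.
For each, compute codeword c = mG in F_2^8, then tally its weight.
  m = 000 → c = 00000000, weight = 0.
  m = 100 → c = 00010111, weight = 4.
  m = 010 → c = 11011000, weight = 4.
  m = 110 → c = 11001111, weight = 6.
  m = 001 → c = 01011100, weight = 4.
  m = 101 → c = 01001011, weight = 4.
  m = 011 → c = 10000100, weight = 2.
  m = 111 → c = 10010011, weight = 4.
Tally weights:
  weight 0: 1 codewords.
  weight 2: 1 codewords.
  weight 4: 5 codewords.
  weight 6: 1 codewords.
Minimum distance d = smallest w > 0 with A_w > 0 = 2.
Sanity: Σ A_w = 8 = 2^3 = 8 ✓.


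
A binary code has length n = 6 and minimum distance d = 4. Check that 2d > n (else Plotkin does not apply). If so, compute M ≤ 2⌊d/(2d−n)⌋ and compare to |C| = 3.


Plotkin bound M ≤ 4; given |C| = 3 ≤ bound (satisfied).

Check applicability: 2d = 8, n = 6.
2d − n = 2 > 0, so Plotkin applies.
Compute d/(2d−n) = 4/2 ≈ 2.0000.
⌊d/(2d−n)⌋ = 2.
Plotkin bound: M ≤ 2·2 = 4.
Given |C| = 3, check: satisfied.
This |C| is below the Plotkin bound.


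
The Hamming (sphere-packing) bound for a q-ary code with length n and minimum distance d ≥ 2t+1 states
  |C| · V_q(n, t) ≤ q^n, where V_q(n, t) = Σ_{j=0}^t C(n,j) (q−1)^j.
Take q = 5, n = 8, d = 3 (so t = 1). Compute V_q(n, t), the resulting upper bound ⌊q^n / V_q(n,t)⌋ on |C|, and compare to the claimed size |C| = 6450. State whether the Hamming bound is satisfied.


V_q(n, t) = 33, q^n = 390625, Hamming bound = 11837, |C| = 6450 ≤ bound (satisfied).

Step 1: Compute V_q(n, t) = Σ_{j=0}^1 C(n, j) (q−1)^j.
  j = 0: C(8,0)·(4)^0 = 1·1 = 1.
  j = 1: C(8,1)·(4)^1 = 8·4 = 32.
  V_q(n, t) = 1 + 32 = 33.
Step 2: q^n = 5^8 = 390625.
Step 3: Hamming bound ⌊q^n / V_q(n,t)⌋ = ⌊390625/33⌋ = 11837.
Step 4: Compare |C| = 6450 to 11837: satisfied.
The claimed |C| lies below the Hamming bound.


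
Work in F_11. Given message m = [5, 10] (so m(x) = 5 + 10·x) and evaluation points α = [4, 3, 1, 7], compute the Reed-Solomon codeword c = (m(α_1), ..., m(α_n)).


c = [1, 2, 4, 9]

Message polynomial: m(x) = 5 + 10·x (mod 11).
For each evaluation point α_i, compute m(α_i) mod 11:
  α_1 = 4: Horner steps 10 → 1, so m(4) = 1.
  α_2 = 3: Horner steps 10 → 2, so m(3) = 2.
  α_3 = 1: Horner steps 10 → 4, so m(1) = 4.
  α_4 = 7: Horner steps 10 → 9, so m(7) = 9.
Codeword c = [1, 2, 4, 9] ∈ F_11^4.


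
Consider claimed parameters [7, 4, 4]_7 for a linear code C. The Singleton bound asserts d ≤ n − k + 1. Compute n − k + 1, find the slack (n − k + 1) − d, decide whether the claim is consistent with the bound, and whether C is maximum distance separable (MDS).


Singleton RHS = n − k + 1 = 4, slack = 0, bound satisfied, MDS.

Singleton bound: d ≤ n − k + 1.
Here n = 7, k = 4, so n − k + 1 = 4.
Given d = 4, check d ≤ 4: YES.
Slack = (n − k + 1) − d = 0.
The code is MDS (slack = 0).
Description: the claimed parameters are [7, 4, 4]_7; such a code would be MDS (meets Singleton bound).


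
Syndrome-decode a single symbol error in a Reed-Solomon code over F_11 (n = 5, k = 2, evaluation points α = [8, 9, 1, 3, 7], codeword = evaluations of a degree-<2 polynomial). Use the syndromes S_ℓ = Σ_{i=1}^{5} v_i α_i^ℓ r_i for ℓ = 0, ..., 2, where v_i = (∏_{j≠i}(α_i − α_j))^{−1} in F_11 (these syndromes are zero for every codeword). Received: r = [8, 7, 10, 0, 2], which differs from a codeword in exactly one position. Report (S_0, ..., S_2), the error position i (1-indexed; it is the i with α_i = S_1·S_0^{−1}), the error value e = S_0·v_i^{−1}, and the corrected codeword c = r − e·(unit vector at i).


S = (6, 10, 2), error at position 2, error magnitude e = 4, c = [8, 3, 10, 0, 2].

Step 1: column multipliers v_i = (∏_{j≠i}(α_i − α_j))^{−1} mod 11.
  i = 1 (α = 8): (8−9)(8−1)(8−3)(8−7) = (−1)·7·5·1 = −35 ≡ 9, so v_1 = 9^{−1} = 5 (mod 11).
  i = 2 (α = 9): (9−8)(9−1)(9−3)(9−7) = 1·8·6·2 = 96 ≡ 8, so v_2 = 8^{−1} = 7 (mod 11).
  i = 3 (α = 1): (1−8)(1−9)(1−3)(1−7) = (−7)·(−8)·(−2)·(−6) = 672 ≡ 1, so v_3 = 1^{−1} = 1 (mod 11).
  i = 4 (α = 3): (3−8)(3−9)(3−1)(3−7) = (−5)·(−6)·2·(−4) = −240 ≡ 2, so v_4 = 2^{−1} = 6 (mod 11).
  i = 5 (α = 7): (7−8)(7−9)(7−1)(7−3) = (−1)·(−2)·6·4 = 48 ≡ 4, so v_5 = 4^{−1} = 3 (mod 11).
  v = [5, 7, 1, 6, 3].
Step 2: syndromes of r = [8, 7, 10, 0, 2] (all sums mod 11).
  S_0 = Σ v_i r_i = 5·8 + 7·7 + 1·10 + 6·0 + 3·2 = 105 ≡ 6.
  S_1 = Σ v_i α_i r_i = 5·8·8 + 7·9·7 + 1·1·10 + 6·3·0 + 3·7·2 = 813 ≡ 10.
  α_i^2 mod 11 = [9, 4, 1, 9, 5].
  S_2 = Σ v_i α_i^2 r_i = 5·9·8 + 7·4·7 + 1·1·10 + 6·9·0 + 3·5·2 = 596 ≡ 2.
  S = (6, 10, 2) ≠ 0, so r is not a codeword (an error is present).
Step 3: locate the error. For a single error e at position i, S_ℓ = v_i·e·α_i^ℓ, so α_err = S_1/S_0.
  S_0^{−1} = 6^{−1} = 2 (mod 11), so α_err = 10·2 = 20 ≡ 9 = α_2. Error position i = 2.
  Consistency check: S_2/S_1 = 2·10 = 20 ≡ 9 = α_err ✓ (single-error assumption holds).
Step 4: error magnitude e = S_0/v_2 = S_0·∏_{j≠2}(α_2 − α_j) = 6·8 = 48 ≡ 4 (mod 11).
Step 5: correct position 2: c_2 = r_2 − e = 7 − 4 ≡ 3 (mod 11). Hence c = [8, 3, 10, 0, 2].
  Check: interpolating c through the α_i gives m(x) = 4 + 6·x (degree < 2) with m(α_i) = c_i for every i, so c is indeed a codeword.


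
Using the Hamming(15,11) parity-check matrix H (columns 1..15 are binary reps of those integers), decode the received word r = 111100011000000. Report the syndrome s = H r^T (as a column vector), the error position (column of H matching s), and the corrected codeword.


s = (0, 1, 0, 1)^T, error position = 5, corrected codeword c = 111110011000000

Compute s = H r^T mod 2 one row at a time:
  s_1 = 1 + 1 + 0 + 0 + 0 + 0 + 0 + 0 = 2 ≡ 0 (mod 2).
  s_2 = 1 + 0 + 0 + 0 + 0 + 0 + 0 + 0 = 1 ≡ 1 (mod 2).
  s_3 = 1 + 1 + 0 + 0 + 0 + 0 + 0 + 0 = 2 ≡ 0 (mod 2).
  s_4 = 1 + 1 + 0 + 0 + 1 + 0 + 0 + 0 = 3 ≡ 1 (mod 2).
s = (0, 1, 0, 1)^T — this equals column 5 of H (binary 0101), so error is at position 5.
Correct: flip bit 5 of r = 111100011000000 to get c = 111110011000000.


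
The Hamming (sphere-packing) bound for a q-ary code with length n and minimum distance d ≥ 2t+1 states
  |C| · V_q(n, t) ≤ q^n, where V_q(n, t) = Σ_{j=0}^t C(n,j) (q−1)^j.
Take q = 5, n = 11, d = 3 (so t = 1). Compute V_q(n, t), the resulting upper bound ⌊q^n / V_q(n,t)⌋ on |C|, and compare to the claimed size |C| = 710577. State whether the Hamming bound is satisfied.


V_q(n, t) = 45, q^n = 48828125, Hamming bound = 1085069, |C| = 710577 ≤ bound (satisfied).

Step 1: Compute V_q(n, t) = Σ_{j=0}^1 C(n, j) (q−1)^j.
  j = 0: C(11,0)·(4)^0 = 1·1 = 1.
  j = 1: C(11,1)·(4)^1 = 11·4 = 44.
  V_q(n, t) = 1 + 44 = 45.
Step 2: q^n = 5^11 = 48828125.
Step 3: Hamming bound ⌊q^n / V_q(n,t)⌋ = ⌊48828125/45⌋ = 1085069.
Step 4: Compare |C| = 710577 to 1085069: satisfied.
The claimed |C| lies below the Hamming bound.


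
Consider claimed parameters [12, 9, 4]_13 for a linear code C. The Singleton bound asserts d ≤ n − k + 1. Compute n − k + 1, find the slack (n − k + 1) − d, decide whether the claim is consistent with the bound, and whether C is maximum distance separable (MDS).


Singleton RHS = n − k + 1 = 4, slack = 0, bound satisfied, MDS.

Singleton bound: d ≤ n − k + 1.
Here n = 12, k = 9, so n − k + 1 = 4.
Given d = 4, check d ≤ 4: YES.
Slack = (n − k + 1) − d = 0.
The code is MDS (slack = 0).
Description: the claimed parameters are [12, 9, 4]_13; such a code would be MDS (meets Singleton bound).


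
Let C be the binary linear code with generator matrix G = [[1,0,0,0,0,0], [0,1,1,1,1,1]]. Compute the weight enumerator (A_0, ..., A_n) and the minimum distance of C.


Weight distribution: A_0 = 1, A_1 = 1, A_5 = 1, A_6 = 1. Minimum distance d = 1.

Enumerate all 2^2 = 4 messages m ∈ F_2^2.
For each, compute codeword c = mG in F_2^6, then tally its weight.
  m = 00 → c = 000000, weight = 0.
  m = 10 → c = 100000, weight = 1.
  m = 01 → c = 011111, weight = 5.
  m = 11 → c = 111111, weight = 6.
Tally weights:
  weight 0: 1 codewords.
  weight 1: 1 codewords.
  weight 5: 1 codewords.
  weight 6: 1 codewords.
Minimum distance d = smallest w > 0 with A_w > 0 = 1.
Sanity: Σ A_w = 4 = 2^2 = 4 ✓.


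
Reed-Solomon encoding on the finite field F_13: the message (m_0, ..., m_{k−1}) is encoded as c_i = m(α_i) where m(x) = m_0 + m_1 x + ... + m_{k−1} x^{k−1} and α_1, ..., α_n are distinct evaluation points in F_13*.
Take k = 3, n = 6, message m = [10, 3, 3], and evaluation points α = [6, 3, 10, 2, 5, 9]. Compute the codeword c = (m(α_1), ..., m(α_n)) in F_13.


c = [6, 7, 2, 2, 9, 7]

Message polynomial: m(x) = 10 + 3·x + 3·x^2 (mod 13).
For each evaluation point α_i, compute m(α_i) mod 13:
  α_1 = 6: Horner steps 3 → 8 → 6, so m(6) = 6.
  α_2 = 3: Horner steps 3 → 12 → 7, so m(3) = 7.
  α_3 = 10: Horner steps 3 → 7 → 2, so m(10) = 2.
  α_4 = 2: Horner steps 3 → 9 → 2, so m(2) = 2.
  α_5 = 5: Horner steps 3 → 5 → 9, so m(5) = 9.
  α_6 = 9: Horner steps 3 → 4 → 7, so m(9) = 7.
Codeword c = [6, 7, 2, 2, 9, 7] ∈ F_13^6.


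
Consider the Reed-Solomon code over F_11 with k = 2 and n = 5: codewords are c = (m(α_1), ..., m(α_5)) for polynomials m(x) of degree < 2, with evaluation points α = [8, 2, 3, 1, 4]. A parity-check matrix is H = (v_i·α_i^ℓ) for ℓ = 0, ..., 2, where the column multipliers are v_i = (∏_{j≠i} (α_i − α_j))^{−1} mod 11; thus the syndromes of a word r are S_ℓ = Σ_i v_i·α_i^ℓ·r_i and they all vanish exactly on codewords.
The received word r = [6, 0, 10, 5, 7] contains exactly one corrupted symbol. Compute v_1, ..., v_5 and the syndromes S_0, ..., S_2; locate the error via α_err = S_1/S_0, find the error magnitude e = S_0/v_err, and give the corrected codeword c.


S = (2, 4, 8), error at position 2, error magnitude e = 9, c = [6, 2, 10, 5, 7].

Step 1: column multipliers v_i = (∏_{j≠i}(α_i − α_j))^{−1} mod 11.
  i = 1 (α = 8): (8−2)(8−3)(8−1)(8−4) = 6·5·7·4 = 840 ≡ 4, so v_1 = 4^{−1} = 3 (mod 11).
  i = 2 (α = 2): (2−8)(2−3)(2−1)(2−4) = (−6)·(−1)·1·(−2) = −12 ≡ 10, so v_2 = 10^{−1} = 10 (mod 11).
  i = 3 (α = 3): (3−8)(3−2)(3−1)(3−4) = (−5)·1·2·(−1) = 10 ≡ 10, so v_3 = 10^{−1} = 10 (mod 11).
  i = 4 (α = 1): (1−8)(1−2)(1−3)(1−4) = (−7)·(−1)·(−2)·(−3) = 42 ≡ 9, so v_4 = 9^{−1} = 5 (mod 11).
  i = 5 (α = 4): (4−8)(4−2)(4−3)(4−1) = (−4)·2·1·3 = −24 ≡ 9, so v_5 = 9^{−1} = 5 (mod 11).
  v = [3, 10, 10, 5, 5].
Step 2: syndromes of r = [6, 0, 10, 5, 7] (all sums mod 11).
  S_0 = Σ v_i r_i = 3·6 + 10·0 + 10·10 + 5·5 + 5·7 = 178 ≡ 2.
  S_1 = Σ v_i α_i r_i = 3·8·6 + 10·2·0 + 10·3·10 + 5·1·5 + 5·4·7 = 609 ≡ 4.
  α_i^2 mod 11 = [9, 4, 9, 1, 5].
  S_2 = Σ v_i α_i^2 r_i = 3·9·6 + 10·4·0 + 10·9·10 + 5·1·5 + 5·5·7 = 1262 ≡ 8.
  S = (2, 4, 8) ≠ 0, so r is not a codeword (an error is present).
Step 3: locate the error. For a single error e at position i, S_ℓ = v_i·e·α_i^ℓ, so α_err = S_1/S_0.
  S_0^{−1} = 2^{−1} = 6 (mod 11), so α_err = 4·6 = 24 ≡ 2 = α_2. Error position i = 2.
  Consistency check: S_2/S_1 = 8·3 = 24 ≡ 2 = α_err ✓ (single-error assumption holds).
Step 4: error magnitude e = S_0/v_2 = S_0·∏_{j≠2}(α_2 − α_j) = 2·10 = 20 ≡ 9 (mod 11).
Step 5: correct position 2: c_2 = r_2 − e = 0 − 9 ≡ 2 (mod 11). Hence c = [6, 2, 10, 5, 7].
  Check: interpolating c through the α_i gives m(x) = 8 + 8·x (degree < 2) with m(α_i) = c_i for every i, so c is indeed a codeword.
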